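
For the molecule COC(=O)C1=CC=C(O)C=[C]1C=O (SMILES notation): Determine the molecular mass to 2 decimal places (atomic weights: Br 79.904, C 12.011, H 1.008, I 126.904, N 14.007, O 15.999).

180.16 g/mol

First, the molecular formula is C9H8O4 (counting implicit H from valence).
  C: 9 × 12.011 = 108.099
  H: 8 × 1.008 = 8.064
  O: 4 × 15.999 = 63.996
Sum: 9×12.011 + 8×1.008 + 4×15.999 = 180.159 → 180.16 g/mol.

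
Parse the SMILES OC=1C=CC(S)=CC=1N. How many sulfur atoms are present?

Scan the SMILES for S atoms (remember two-letter symbols like Cl and Br are single atoms).
Sulfur count: 1.

1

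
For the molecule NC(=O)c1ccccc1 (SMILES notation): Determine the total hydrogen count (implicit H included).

Walk through each heavy atom and fill implicit hydrogens from standard valence (C 4, N 3, O 2, S 2, halogen 1); for lowercase aromatic atoms, an aromatic c carries 1 H when it has two neighbours and 0 H with three, and aromatic n carries 0 H:
  atom 1: N, bond orders sum to 1 (valence 3) → 2 H
  atom 2: C, bond orders sum to 4 (valence 4) → 0 H
  atom 3: O, bond orders sum to 2 (valence 2) → 0 H
  atom 4: aromatic c, 3 neighbours → 0 H
  atom 5: aromatic c, 2 neighbours → 1 H
  atom 6: aromatic c, 2 neighbours → 1 H
  atom 7: aromatic c, 2 neighbours → 1 H
  atom 8: aromatic c, 2 neighbours → 1 H
  atom 9: aromatic c, 2 neighbours → 1 H
Total hydrogens: 7.

7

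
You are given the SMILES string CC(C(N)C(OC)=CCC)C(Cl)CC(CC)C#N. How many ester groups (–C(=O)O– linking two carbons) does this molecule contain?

0

Scan the SMILES for the ester motif — none present.
Groups that are present: 1 alkene, 1 ether, 1 nitrile, 1 primary amine.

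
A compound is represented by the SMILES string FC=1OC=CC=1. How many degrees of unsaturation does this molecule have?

Molecular formula: C4H3FO.
DoU = (2C + 2 + N − H − X) / 2, where X is the halogen count and O/S are ignored.
    = (2·4 + 2 + 0 − 3 − 1) / 2 = 6 / 2 = 3.

3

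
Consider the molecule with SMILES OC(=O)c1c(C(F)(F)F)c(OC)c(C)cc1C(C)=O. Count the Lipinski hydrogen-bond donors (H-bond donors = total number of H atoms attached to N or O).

Donors: find every N or O and count the H atoms it carries.
  atom 1 (O): bond orders sum to 1 → 1 H
  atom 3 (O): bond orders sum to 2 → 0 H
  atom 11 (O): bond orders sum to 2 → 0 H
  atom 19 (O): bond orders sum to 2 → 0 H
Lipinski HBD = 1.

1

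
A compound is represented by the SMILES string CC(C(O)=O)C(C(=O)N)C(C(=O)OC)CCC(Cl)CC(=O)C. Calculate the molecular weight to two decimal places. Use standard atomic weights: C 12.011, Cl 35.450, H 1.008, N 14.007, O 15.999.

335.78 g/mol

First, the molecular formula is C14H22ClNO6 (counting implicit H from valence).
  C: 14 × 12.011 = 168.154
  Cl: 1 × 35.450 = 35.450
  H: 22 × 1.008 = 22.176
  N: 1 × 14.007 = 14.007
  O: 6 × 15.999 = 95.994
Sum: 14×12.011 + 1×35.450 + 22×1.008 + 1×14.007 + 6×15.999 = 335.781 → 335.78 g/mol.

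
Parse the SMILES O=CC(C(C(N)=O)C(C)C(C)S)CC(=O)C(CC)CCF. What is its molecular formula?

C15H26FNO3S

Walk through each heavy atom and fill implicit hydrogens from standard valence (C 4, N 3, O 2, S 2, halogen 1):
  atom 1: O, bond orders sum to 2 (valence 2) → 0 H
  atom 2: C, bond orders sum to 3 (valence 4) → 1 H
  atom 3: C, bond orders sum to 3 (valence 4) → 1 H
  atom 4: C, bond orders sum to 3 (valence 4) → 1 H
  atom 5: C, bond orders sum to 4 (valence 4) → 0 H
  atom 6: N, bond orders sum to 1 (valence 3) → 2 H
  atom 7: O, bond orders sum to 2 (valence 2) → 0 H
  atom 8: C, bond orders sum to 3 (valence 4) → 1 H
  atom 9: C, bond orders sum to 1 (valence 4) → 3 H
  atom 10: C, bond orders sum to 3 (valence 4) → 1 H
  atom 11: C, bond orders sum to 1 (valence 4) → 3 H
  atom 12: S, bond orders sum to 1 (valence 2) → 1 H
  atom 13: C, bond orders sum to 2 (valence 4) → 2 H
  atom 14: C, bond orders sum to 4 (valence 4) → 0 H
  atom 15: O, bond orders sum to 2 (valence 2) → 0 H
  atom 16: C, bond orders sum to 3 (valence 4) → 1 H
  atom 17: C, bond orders sum to 2 (valence 4) → 2 H
  atom 18: C, bond orders sum to 1 (valence 4) → 3 H
  atom 19: C, bond orders sum to 2 (valence 4) → 2 H
  atom 20: C, bond orders sum to 2 (valence 4) → 2 H
  atom 21: F (halogen, monovalent) → 0 H
Totals → C:15, H:26, F:1, N:1, O:3, S:1.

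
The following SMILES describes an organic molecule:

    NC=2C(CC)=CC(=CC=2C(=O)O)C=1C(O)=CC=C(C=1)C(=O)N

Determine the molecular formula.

C16H16N2O4

Walk through each heavy atom and fill implicit hydrogens from standard valence (C 4, N 3, O 2, S 2, halogen 1):
  atom 1: N, bond orders sum to 1 (valence 3) → 2 H
  atom 2: C, bond orders sum to 4 (valence 4) → 0 H
  atom 3: C, bond orders sum to 4 (valence 4) → 0 H
  atom 4: C, bond orders sum to 2 (valence 4) → 2 H
  atom 5: C, bond orders sum to 1 (valence 4) → 3 H
  atom 6: C, bond orders sum to 3 (valence 4) → 1 H
  atom 7: C, bond orders sum to 4 (valence 4) → 0 H
  atom 8: C, bond orders sum to 3 (valence 4) → 1 H
  atom 9: C, bond orders sum to 4 (valence 4) → 0 H
  atom 10: C, bond orders sum to 4 (valence 4) → 0 H
  atom 11: O, bond orders sum to 2 (valence 2) → 0 H
  atom 12: O, bond orders sum to 1 (valence 2) → 1 H
  atom 13: C, bond orders sum to 4 (valence 4) → 0 H
  atom 14: C, bond orders sum to 4 (valence 4) → 0 H
  atom 15: O, bond orders sum to 1 (valence 2) → 1 H
  atom 16: C, bond orders sum to 3 (valence 4) → 1 H
  atom 17: C, bond orders sum to 3 (valence 4) → 1 H
  atom 18: C, bond orders sum to 4 (valence 4) → 0 H
  atom 19: C, bond orders sum to 3 (valence 4) → 1 H
  atom 20: C, bond orders sum to 4 (valence 4) → 0 H
  atom 21: O, bond orders sum to 2 (valence 2) → 0 H
  atom 22: N, bond orders sum to 1 (valence 3) → 2 H
Totals → C:16, H:16, N:2, O:4.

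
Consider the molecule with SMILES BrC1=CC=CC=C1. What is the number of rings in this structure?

In SMILES, each pair of matching ring-closure digits denotes one ring-closing bond; the number of such bonds equals the number of independent rings.
Ring-closure bonds here: 1.

1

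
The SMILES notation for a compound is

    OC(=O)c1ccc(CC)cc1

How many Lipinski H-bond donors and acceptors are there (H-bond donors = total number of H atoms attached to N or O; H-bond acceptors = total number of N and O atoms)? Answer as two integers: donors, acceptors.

1, 2

Donors: find every N or O and count the H atoms it carries.
  atom 1 (O): bond orders sum to 1 → 1 H
  atom 3 (O): bond orders sum to 2 → 0 H
Lipinski HBD = 1.
Acceptors: N atoms = 0, O atoms = 2 → HBA = 2.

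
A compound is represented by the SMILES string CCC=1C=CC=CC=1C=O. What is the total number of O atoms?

1

Scan the SMILES for O atoms (remember two-letter symbols like Cl and Br are single atoms).
Oxygen count: 1.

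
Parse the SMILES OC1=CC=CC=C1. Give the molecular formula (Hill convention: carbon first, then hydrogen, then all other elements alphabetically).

Walk through each heavy atom and fill implicit hydrogens from standard valence (C 4, N 3, O 2, S 2, halogen 1):
  atom 1: O, bond orders sum to 1 (valence 2) → 1 H
  atom 2: C, bond orders sum to 4 (valence 4) → 0 H
  atom 3: C, bond orders sum to 3 (valence 4) → 1 H
  atom 4: C, bond orders sum to 3 (valence 4) → 1 H
  atom 5: C, bond orders sum to 3 (valence 4) → 1 H
  atom 6: C, bond orders sum to 3 (valence 4) → 1 H
  atom 7: C, bond orders sum to 3 (valence 4) → 1 H
Totals → C:6, H:6, O:1.
In Hill order: C6H6O.

C6H6O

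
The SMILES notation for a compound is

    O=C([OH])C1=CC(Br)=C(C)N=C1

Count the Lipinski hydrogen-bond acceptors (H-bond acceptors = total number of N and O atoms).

N atoms: 1; O atoms: 2.
Lipinski HBA = 1 + 2 = 3.

3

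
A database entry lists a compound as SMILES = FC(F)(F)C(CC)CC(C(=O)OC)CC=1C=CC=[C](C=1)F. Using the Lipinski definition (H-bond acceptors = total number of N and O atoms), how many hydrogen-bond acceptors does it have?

N atoms: 0; O atoms: 2.
Lipinski HBA = 0 + 2 = 2.

2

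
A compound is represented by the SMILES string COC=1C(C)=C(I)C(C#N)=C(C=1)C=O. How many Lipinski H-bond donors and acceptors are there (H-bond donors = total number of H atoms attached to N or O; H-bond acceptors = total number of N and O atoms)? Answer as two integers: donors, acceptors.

0, 3

Donors: find every N or O and count the H atoms it carries.
  atom 2 (O): bond orders sum to 2 → 0 H
  atom 10 (N): bond orders sum to 3 → 0 H
  atom 14 (O): bond orders sum to 2 → 0 H
Lipinski HBD = 0.
Acceptors: N atoms = 1, O atoms = 2 → HBA = 3.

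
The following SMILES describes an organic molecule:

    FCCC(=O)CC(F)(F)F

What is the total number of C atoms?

Count every carbon token in the SMILES (each C, including those in ring-closure positions and inside branches).
Carbon count: 5.

5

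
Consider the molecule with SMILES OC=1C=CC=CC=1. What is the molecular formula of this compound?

C6H6O

Walk through each heavy atom and fill implicit hydrogens from standard valence (C 4, N 3, O 2, S 2, halogen 1):
  atom 1: O, bond orders sum to 1 (valence 2) → 1 H
  atom 2: C, bond orders sum to 4 (valence 4) → 0 H
  atom 3: C, bond orders sum to 3 (valence 4) → 1 H
  atom 4: C, bond orders sum to 3 (valence 4) → 1 H
  atom 5: C, bond orders sum to 3 (valence 4) → 1 H
  atom 6: C, bond orders sum to 3 (valence 4) → 1 H
  atom 7: C, bond orders sum to 3 (valence 4) → 1 H
Totals → C:6, H:6, O:1.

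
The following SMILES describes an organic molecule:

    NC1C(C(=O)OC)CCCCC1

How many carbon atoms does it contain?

Count every carbon token in the SMILES (each C, including those in ring-closure positions and inside branches).
Carbon count: 9.

9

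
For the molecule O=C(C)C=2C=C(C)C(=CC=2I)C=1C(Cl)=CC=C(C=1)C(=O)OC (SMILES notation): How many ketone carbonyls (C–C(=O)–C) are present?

1

The ketone motif appears at heavy-atom position 2 in the SMILES.
Other groups present: 1 ester.
Ketone count: 1.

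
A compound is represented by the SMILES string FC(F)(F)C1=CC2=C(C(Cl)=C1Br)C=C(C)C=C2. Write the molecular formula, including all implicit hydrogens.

C12H7BrClF3

Walk through each heavy atom and fill implicit hydrogens from standard valence (C 4, N 3, O 2, S 2, halogen 1):
  atom 1: F (halogen, monovalent) → 0 H
  atom 2: C, bond orders sum to 4 (valence 4) → 0 H
  atom 3: F (halogen, monovalent) → 0 H
  atom 4: F (halogen, monovalent) → 0 H
  atom 5: C, bond orders sum to 4 (valence 4) → 0 H
  atom 6: C, bond orders sum to 3 (valence 4) → 1 H
  atom 7: C, bond orders sum to 4 (valence 4) → 0 H
  atom 8: C, bond orders sum to 4 (valence 4) → 0 H
  atom 9: C, bond orders sum to 4 (valence 4) → 0 H
  atom 10: Cl (halogen, monovalent) → 0 H
  atom 11: C, bond orders sum to 4 (valence 4) → 0 H
  atom 12: Br (halogen, monovalent) → 0 H
  atom 13: C, bond orders sum to 3 (valence 4) → 1 H
  atom 14: C, bond orders sum to 4 (valence 4) → 0 H
  atom 15: C, bond orders sum to 1 (valence 4) → 3 H
  atom 16: C, bond orders sum to 3 (valence 4) → 1 H
  atom 17: C, bond orders sum to 3 (valence 4) → 1 H
Totals → C:12, H:7, Br:1, Cl:1, F:3.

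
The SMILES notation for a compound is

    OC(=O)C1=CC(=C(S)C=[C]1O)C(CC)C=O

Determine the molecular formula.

C11H12O4S

Walk through each heavy atom and fill implicit hydrogens from standard valence (C 4, N 3, O 2, S 2, halogen 1):
  atom 1: O, bond orders sum to 1 (valence 2) → 1 H
  atom 2: C, bond orders sum to 4 (valence 4) → 0 H
  atom 3: O, bond orders sum to 2 (valence 2) → 0 H
  atom 4: C, bond orders sum to 4 (valence 4) → 0 H
  atom 5: C, bond orders sum to 3 (valence 4) → 1 H
  atom 6: C, bond orders sum to 4 (valence 4) → 0 H
  atom 7: C, bond orders sum to 4 (valence 4) → 0 H
  atom 8: S, bond orders sum to 1 (valence 2) → 1 H
  atom 9: C, bond orders sum to 3 (valence 4) → 1 H
  atom 10: C with explicit H count 0
  atom 11: O, bond orders sum to 1 (valence 2) → 1 H
  atom 12: C, bond orders sum to 3 (valence 4) → 1 H
  atom 13: C, bond orders sum to 2 (valence 4) → 2 H
  atom 14: C, bond orders sum to 1 (valence 4) → 3 H
  atom 15: C, bond orders sum to 3 (valence 4) → 1 H
  atom 16: O, bond orders sum to 2 (valence 2) → 0 H
Totals → C:11, H:12, O:4, S:1.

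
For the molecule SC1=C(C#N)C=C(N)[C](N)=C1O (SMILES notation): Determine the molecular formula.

C7H7N3OS

Walk through each heavy atom and fill implicit hydrogens from standard valence (C 4, N 3, O 2, S 2, halogen 1):
  atom 1: S, bond orders sum to 1 (valence 2) → 1 H
  atom 2: C, bond orders sum to 4 (valence 4) → 0 H
  atom 3: C, bond orders sum to 4 (valence 4) → 0 H
  atom 4: C, bond orders sum to 4 (valence 4) → 0 H
  atom 5: N, bond orders sum to 3 (valence 3) → 0 H
  atom 6: C, bond orders sum to 3 (valence 4) → 1 H
  atom 7: C, bond orders sum to 4 (valence 4) → 0 H
  atom 8: N, bond orders sum to 1 (valence 3) → 2 H
  atom 9: C with explicit H count 0
  atom 10: N, bond orders sum to 1 (valence 3) → 2 H
  atom 11: C, bond orders sum to 4 (valence 4) → 0 H
  atom 12: O, bond orders sum to 1 (valence 2) → 1 H
Totals → C:7, H:7, N:3, O:1, S:1.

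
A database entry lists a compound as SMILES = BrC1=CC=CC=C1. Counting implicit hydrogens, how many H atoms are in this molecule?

Walk through each heavy atom and fill implicit hydrogens from standard valence (C 4, N 3, O 2, S 2, halogen 1):
  atom 1: Br (halogen, monovalent) → 0 H
  atom 2: C, bond orders sum to 4 (valence 4) → 0 H
  atom 3: C, bond orders sum to 3 (valence 4) → 1 H
  atom 4: C, bond orders sum to 3 (valence 4) → 1 H
  atom 5: C, bond orders sum to 3 (valence 4) → 1 H
  atom 6: C, bond orders sum to 3 (valence 4) → 1 H
  atom 7: C, bond orders sum to 3 (valence 4) → 1 H
Total hydrogens: 5.

5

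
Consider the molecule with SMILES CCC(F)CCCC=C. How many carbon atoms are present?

8

Count every carbon token in the SMILES (each C, including those in ring-closure positions and inside branches).
Carbon count: 8.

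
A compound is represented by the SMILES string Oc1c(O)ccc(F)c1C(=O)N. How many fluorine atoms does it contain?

1

Scan the SMILES for F atoms (remember two-letter symbols like Cl and Br are single atoms).
Fluorine count: 1.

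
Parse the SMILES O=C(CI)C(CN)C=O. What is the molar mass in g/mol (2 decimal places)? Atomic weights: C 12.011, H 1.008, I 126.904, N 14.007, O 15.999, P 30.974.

First, the molecular formula is C5H8INO2 (counting implicit H from valence).
  C: 5 × 12.011 = 60.055
  H: 8 × 1.008 = 8.064
  I: 1 × 126.904 = 126.904
  N: 1 × 14.007 = 14.007
  O: 2 × 15.999 = 31.998
Sum: 5×12.011 + 8×1.008 + 1×126.904 + 1×14.007 + 2×15.999 = 241.028 → 241.03 g/mol.

241.03 g/mol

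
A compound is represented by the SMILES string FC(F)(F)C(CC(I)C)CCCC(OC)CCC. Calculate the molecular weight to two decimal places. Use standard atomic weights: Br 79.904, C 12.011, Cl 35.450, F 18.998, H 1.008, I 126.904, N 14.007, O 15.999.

380.23 g/mol

First, the molecular formula is C13H24F3IO (counting implicit H from valence).
  C: 13 × 12.011 = 156.143
  F: 3 × 18.998 = 56.994
  H: 24 × 1.008 = 24.192
  I: 1 × 126.904 = 126.904
  O: 1 × 15.999 = 15.999
Sum: 13×12.011 + 3×18.998 + 24×1.008 + 1×126.904 + 1×15.999 = 380.232 → 380.23 g/mol.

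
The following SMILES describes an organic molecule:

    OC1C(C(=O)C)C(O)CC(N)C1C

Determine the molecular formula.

C9H17NO3

Walk through each heavy atom and fill implicit hydrogens from standard valence (C 4, N 3, O 2, S 2, halogen 1):
  atom 1: O, bond orders sum to 1 (valence 2) → 1 H
  atom 2: C, bond orders sum to 3 (valence 4) → 1 H
  atom 3: C, bond orders sum to 3 (valence 4) → 1 H
  atom 4: C, bond orders sum to 4 (valence 4) → 0 H
  atom 5: O, bond orders sum to 2 (valence 2) → 0 H
  atom 6: C, bond orders sum to 1 (valence 4) → 3 H
  atom 7: C, bond orders sum to 3 (valence 4) → 1 H
  atom 8: O, bond orders sum to 1 (valence 2) → 1 H
  atom 9: C, bond orders sum to 2 (valence 4) → 2 H
  atom 10: C, bond orders sum to 3 (valence 4) → 1 H
  atom 11: N, bond orders sum to 1 (valence 3) → 2 H
  atom 12: C, bond orders sum to 3 (valence 4) → 1 H
  atom 13: C, bond orders sum to 1 (valence 4) → 3 H
Totals → C:9, H:17, N:1, O:3.
In Hill order: C9H17NO3.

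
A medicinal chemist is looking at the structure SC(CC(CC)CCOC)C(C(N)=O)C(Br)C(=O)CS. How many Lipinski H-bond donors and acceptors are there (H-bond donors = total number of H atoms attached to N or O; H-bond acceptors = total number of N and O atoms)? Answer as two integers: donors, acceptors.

Donors: find every N or O and count the H atoms it carries.
  atom 9 (O): bond orders sum to 2 → 0 H
  atom 13 (N): bond orders sum to 1 → 2 H
  atom 14 (O): bond orders sum to 2 → 0 H
  atom 18 (O): bond orders sum to 2 → 0 H
Lipinski HBD = 2.
Acceptors: N atoms = 1, O atoms = 3 → HBA = 4.

2, 4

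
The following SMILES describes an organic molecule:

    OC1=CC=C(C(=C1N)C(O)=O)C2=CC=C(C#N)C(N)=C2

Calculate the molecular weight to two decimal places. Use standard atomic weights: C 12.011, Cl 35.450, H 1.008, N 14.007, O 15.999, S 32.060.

269.26 g/mol

First, the molecular formula is C14H11N3O3 (counting implicit H from valence).
  C: 14 × 12.011 = 168.154
  H: 11 × 1.008 = 11.088
  N: 3 × 14.007 = 42.021
  O: 3 × 15.999 = 47.997
Sum: 14×12.011 + 11×1.008 + 3×14.007 + 3×15.999 = 269.260 → 269.26 g/mol.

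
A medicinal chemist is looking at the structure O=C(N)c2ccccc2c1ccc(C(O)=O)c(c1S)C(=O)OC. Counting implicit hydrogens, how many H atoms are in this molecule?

13

Walk through each heavy atom and fill implicit hydrogens from standard valence (C 4, N 3, O 2, S 2, halogen 1); for lowercase aromatic atoms, an aromatic c carries 1 H when it has two neighbours and 0 H with three, and aromatic n carries 0 H:
  atom 1: O, bond orders sum to 2 (valence 2) → 0 H
  atom 2: C, bond orders sum to 4 (valence 4) → 0 H
  atom 3: N, bond orders sum to 1 (valence 3) → 2 H
  atom 4: aromatic c, 3 neighbours → 0 H
  atom 5: aromatic c, 2 neighbours → 1 H
  atom 6: aromatic c, 2 neighbours → 1 H
  atom 7: aromatic c, 2 neighbours → 1 H
  atom 8: aromatic c, 2 neighbours → 1 H
  atom 9: aromatic c, 3 neighbours → 0 H
  atom 10: aromatic c, 3 neighbours → 0 H
  atom 11: aromatic c, 2 neighbours → 1 H
  atom 12: aromatic c, 2 neighbours → 1 H
  atom 13: aromatic c, 3 neighbours → 0 H
  atom 14: C, bond orders sum to 4 (valence 4) → 0 H
  atom 15: O, bond orders sum to 1 (valence 2) → 1 H
  atom 16: O, bond orders sum to 2 (valence 2) → 0 H
  atom 17: aromatic c, 3 neighbours → 0 H
  atom 18: aromatic c, 3 neighbours → 0 H
  atom 19: S, bond orders sum to 1 (valence 2) → 1 H
  atom 20: C, bond orders sum to 4 (valence 4) → 0 H
  atom 21: O, bond orders sum to 2 (valence 2) → 0 H
  atom 22: O, bond orders sum to 2 (valence 2) → 0 H
  atom 23: C, bond orders sum to 1 (valence 4) → 3 H
Total hydrogens: 13.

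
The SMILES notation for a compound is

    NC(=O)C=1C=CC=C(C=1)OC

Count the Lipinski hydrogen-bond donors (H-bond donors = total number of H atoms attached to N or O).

Donors: find every N or O and count the H atoms it carries.
  atom 1 (N): bond orders sum to 1 → 2 H
  atom 3 (O): bond orders sum to 2 → 0 H
  atom 10 (O): bond orders sum to 2 → 0 H
Lipinski HBD = 2.

2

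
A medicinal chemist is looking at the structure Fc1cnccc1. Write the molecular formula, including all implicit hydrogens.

Walk through each heavy atom and fill implicit hydrogens from standard valence (C 4, N 3, O 2, S 2, halogen 1); for lowercase aromatic atoms, an aromatic c carries 1 H when it has two neighbours and 0 H with three, and aromatic n carries 0 H:
  atom 1: F (halogen, monovalent) → 0 H
  atom 2: aromatic c, 3 neighbours → 0 H
  atom 3: aromatic c, 2 neighbours → 1 H
  atom 4: aromatic n, 2 neighbours → 0 H
  atom 5: aromatic c, 2 neighbours → 1 H
  atom 6: aromatic c, 2 neighbours → 1 H
  atom 7: aromatic c, 2 neighbours → 1 H
Totals → C:5, H:4, F:1, N:1.

C5H4FN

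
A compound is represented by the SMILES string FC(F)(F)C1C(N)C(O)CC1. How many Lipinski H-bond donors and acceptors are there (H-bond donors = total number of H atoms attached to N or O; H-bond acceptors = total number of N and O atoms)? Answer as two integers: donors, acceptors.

Donors: find every N or O and count the H atoms it carries.
  atom 7 (N): bond orders sum to 1 → 2 H
  atom 9 (O): bond orders sum to 1 → 1 H
Lipinski HBD = 3.
Acceptors: N atoms = 1, O atoms = 1 → HBA = 2.

3, 2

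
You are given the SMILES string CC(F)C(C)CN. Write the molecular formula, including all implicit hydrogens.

C5H12FN

Walk through each heavy atom and fill implicit hydrogens from standard valence (C 4, N 3, O 2, S 2, halogen 1):
  atom 1: C, bond orders sum to 1 (valence 4) → 3 H
  atom 2: C, bond orders sum to 3 (valence 4) → 1 H
  atom 3: F (halogen, monovalent) → 0 H
  atom 4: C, bond orders sum to 3 (valence 4) → 1 H
  atom 5: C, bond orders sum to 1 (valence 4) → 3 H
  atom 6: C, bond orders sum to 2 (valence 4) → 2 H
  atom 7: N, bond orders sum to 1 (valence 3) → 2 H
Totals → C:5, H:12, F:1, N:1.
In Hill order: C5H12FN.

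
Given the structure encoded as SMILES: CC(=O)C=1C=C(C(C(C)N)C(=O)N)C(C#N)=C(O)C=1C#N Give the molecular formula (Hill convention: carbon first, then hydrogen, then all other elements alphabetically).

Walk through each heavy atom and fill implicit hydrogens from standard valence (C 4, N 3, O 2, S 2, halogen 1):
  atom 1: C, bond orders sum to 1 (valence 4) → 3 H
  atom 2: C, bond orders sum to 4 (valence 4) → 0 H
  atom 3: O, bond orders sum to 2 (valence 2) → 0 H
  atom 4: C, bond orders sum to 4 (valence 4) → 0 H
  atom 5: C, bond orders sum to 3 (valence 4) → 1 H
  atom 6: C, bond orders sum to 4 (valence 4) → 0 H
  atom 7: C, bond orders sum to 3 (valence 4) → 1 H
  atom 8: C, bond orders sum to 3 (valence 4) → 1 H
  atom 9: C, bond orders sum to 1 (valence 4) → 3 H
  atom 10: N, bond orders sum to 1 (valence 3) → 2 H
  atom 11: C, bond orders sum to 4 (valence 4) → 0 H
  atom 12: O, bond orders sum to 2 (valence 2) → 0 H
  atom 13: N, bond orders sum to 1 (valence 3) → 2 H
  atom 14: C, bond orders sum to 4 (valence 4) → 0 H
  atom 15: C, bond orders sum to 4 (valence 4) → 0 H
  atom 16: N, bond orders sum to 3 (valence 3) → 0 H
  atom 17: C, bond orders sum to 4 (valence 4) → 0 H
  atom 18: O, bond orders sum to 1 (valence 2) → 1 H
  atom 19: C, bond orders sum to 4 (valence 4) → 0 H
  atom 20: C, bond orders sum to 4 (valence 4) → 0 H
  atom 21: N, bond orders sum to 3 (valence 3) → 0 H
Totals → C:14, H:14, N:4, O:3.
In Hill order: C14H14N4O3.

C14H14N4O3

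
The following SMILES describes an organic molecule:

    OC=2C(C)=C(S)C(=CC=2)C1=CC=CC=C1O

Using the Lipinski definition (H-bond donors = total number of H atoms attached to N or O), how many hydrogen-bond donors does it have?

2

Donors: find every N or O and count the H atoms it carries.
  atom 1 (O): bond orders sum to 1 → 1 H
  atom 16 (O): bond orders sum to 1 → 1 H
Lipinski HBD = 2.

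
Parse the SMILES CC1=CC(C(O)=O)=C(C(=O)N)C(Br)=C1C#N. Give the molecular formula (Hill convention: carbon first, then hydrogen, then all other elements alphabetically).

Walk through each heavy atom and fill implicit hydrogens from standard valence (C 4, N 3, O 2, S 2, halogen 1):
  atom 1: C, bond orders sum to 1 (valence 4) → 3 H
  atom 2: C, bond orders sum to 4 (valence 4) → 0 H
  atom 3: C, bond orders sum to 3 (valence 4) → 1 H
  atom 4: C, bond orders sum to 4 (valence 4) → 0 H
  atom 5: C, bond orders sum to 4 (valence 4) → 0 H
  atom 6: O, bond orders sum to 1 (valence 2) → 1 H
  atom 7: O, bond orders sum to 2 (valence 2) → 0 H
  atom 8: C, bond orders sum to 4 (valence 4) → 0 H
  atom 9: C, bond orders sum to 4 (valence 4) → 0 H
  atom 10: O, bond orders sum to 2 (valence 2) → 0 H
  atom 11: N, bond orders sum to 1 (valence 3) → 2 H
  atom 12: C, bond orders sum to 4 (valence 4) → 0 H
  atom 13: Br (halogen, monovalent) → 0 H
  atom 14: C, bond orders sum to 4 (valence 4) → 0 H
  atom 15: C, bond orders sum to 4 (valence 4) → 0 H
  atom 16: N, bond orders sum to 3 (valence 3) → 0 H
Totals → C:10, H:7, Br:1, N:2, O:3.

C10H7BrN2O3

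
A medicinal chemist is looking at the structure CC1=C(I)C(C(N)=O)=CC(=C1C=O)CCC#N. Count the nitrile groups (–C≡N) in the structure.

The nitrile motif appears at heavy-atom position 16 in the SMILES.
Other groups present: 1 aldehyde, 1 amide.
Nitrile count: 1.

1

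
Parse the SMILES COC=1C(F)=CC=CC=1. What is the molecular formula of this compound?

C7H7FO

Walk through each heavy atom and fill implicit hydrogens from standard valence (C 4, N 3, O 2, S 2, halogen 1):
  atom 1: C, bond orders sum to 1 (valence 4) → 3 H
  atom 2: O, bond orders sum to 2 (valence 2) → 0 H
  atom 3: C, bond orders sum to 4 (valence 4) → 0 H
  atom 4: C, bond orders sum to 4 (valence 4) → 0 H
  atom 5: F (halogen, monovalent) → 0 H
  atom 6: C, bond orders sum to 3 (valence 4) → 1 H
  atom 7: C, bond orders sum to 3 (valence 4) → 1 H
  atom 8: C, bond orders sum to 3 (valence 4) → 1 H
  atom 9: C, bond orders sum to 3 (valence 4) → 1 H
Totals → C:7, H:7, F:1, O:1.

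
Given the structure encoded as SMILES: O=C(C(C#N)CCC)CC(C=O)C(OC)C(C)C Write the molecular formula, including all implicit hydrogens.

Walk through each heavy atom and fill implicit hydrogens from standard valence (C 4, N 3, O 2, S 2, halogen 1):
  atom 1: O, bond orders sum to 2 (valence 2) → 0 H
  atom 2: C, bond orders sum to 4 (valence 4) → 0 H
  atom 3: C, bond orders sum to 3 (valence 4) → 1 H
  atom 4: C, bond orders sum to 4 (valence 4) → 0 H
  atom 5: N, bond orders sum to 3 (valence 3) → 0 H
  atom 6: C, bond orders sum to 2 (valence 4) → 2 H
  atom 7: C, bond orders sum to 2 (valence 4) → 2 H
  atom 8: C, bond orders sum to 1 (valence 4) → 3 H
  atom 9: C, bond orders sum to 2 (valence 4) → 2 H
  atom 10: C, bond orders sum to 3 (valence 4) → 1 H
  atom 11: C, bond orders sum to 3 (valence 4) → 1 H
  atom 12: O, bond orders sum to 2 (valence 2) → 0 H
  atom 13: C, bond orders sum to 3 (valence 4) → 1 H
  atom 14: O, bond orders sum to 2 (valence 2) → 0 H
  atom 15: C, bond orders sum to 1 (valence 4) → 3 H
  atom 16: C, bond orders sum to 3 (valence 4) → 1 H
  atom 17: C, bond orders sum to 1 (valence 4) → 3 H
  atom 18: C, bond orders sum to 1 (valence 4) → 3 H
Totals → C:14, H:23, N:1, O:3.

C14H23NO3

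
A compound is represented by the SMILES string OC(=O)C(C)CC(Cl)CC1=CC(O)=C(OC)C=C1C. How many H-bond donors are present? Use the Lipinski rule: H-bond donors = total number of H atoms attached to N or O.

Donors: find every N or O and count the H atoms it carries.
  atom 1 (O): bond orders sum to 1 → 1 H
  atom 3 (O): bond orders sum to 2 → 0 H
  atom 13 (O): bond orders sum to 1 → 1 H
  atom 15 (O): bond orders sum to 2 → 0 H
Lipinski HBD = 2.

2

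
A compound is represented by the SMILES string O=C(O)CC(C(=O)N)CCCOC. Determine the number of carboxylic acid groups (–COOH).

1

The carboxylic acid motif appears at heavy-atom position 2 in the SMILES.
Other groups present: 1 amide, 1 ether.
Carboxylic acid count: 1.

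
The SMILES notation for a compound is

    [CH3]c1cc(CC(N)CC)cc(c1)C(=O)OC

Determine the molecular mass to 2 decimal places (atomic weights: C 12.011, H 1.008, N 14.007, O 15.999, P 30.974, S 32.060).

221.30 g/mol

First, the molecular formula is C13H19NO2 (counting implicit H from valence).
  C: 13 × 12.011 = 156.143
  H: 19 × 1.008 = 19.152
  N: 1 × 14.007 = 14.007
  O: 2 × 15.999 = 31.998
Sum: 13×12.011 + 19×1.008 + 1×14.007 + 2×15.999 = 221.300 → 221.30 g/mol.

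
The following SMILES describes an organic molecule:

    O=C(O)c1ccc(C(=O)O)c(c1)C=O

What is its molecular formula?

C9H6O5

Walk through each heavy atom and fill implicit hydrogens from standard valence (C 4, N 3, O 2, S 2, halogen 1); for lowercase aromatic atoms, an aromatic c carries 1 H when it has two neighbours and 0 H with three, and aromatic n carries 0 H:
  atom 1: O, bond orders sum to 2 (valence 2) → 0 H
  atom 2: C, bond orders sum to 4 (valence 4) → 0 H
  atom 3: O, bond orders sum to 1 (valence 2) → 1 H
  atom 4: aromatic c, 3 neighbours → 0 H
  atom 5: aromatic c, 2 neighbours → 1 H
  atom 6: aromatic c, 2 neighbours → 1 H
  atom 7: aromatic c, 3 neighbours → 0 H
  atom 8: C, bond orders sum to 4 (valence 4) → 0 H
  atom 9: O, bond orders sum to 2 (valence 2) → 0 H
  atom 10: O, bond orders sum to 1 (valence 2) → 1 H
  atom 11: aromatic c, 3 neighbours → 0 H
  atom 12: aromatic c, 2 neighbours → 1 H
  atom 13: C, bond orders sum to 3 (valence 4) → 1 H
  atom 14: O, bond orders sum to 2 (valence 2) → 0 H
Totals → C:9, H:6, O:5.
In Hill order: C9H6O5.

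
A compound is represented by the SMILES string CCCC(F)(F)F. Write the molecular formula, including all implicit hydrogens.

C4H7F3

Walk through each heavy atom and fill implicit hydrogens from standard valence (C 4, N 3, O 2, S 2, halogen 1):
  atom 1: C, bond orders sum to 1 (valence 4) → 3 H
  atom 2: C, bond orders sum to 2 (valence 4) → 2 H
  atom 3: C, bond orders sum to 2 (valence 4) → 2 H
  atom 4: C, bond orders sum to 4 (valence 4) → 0 H
  atom 5: F (halogen, monovalent) → 0 H
  atom 6: F (halogen, monovalent) → 0 H
  atom 7: F (halogen, monovalent) → 0 H
Totals → C:4, H:7, F:3.
In Hill order: C4H7F3.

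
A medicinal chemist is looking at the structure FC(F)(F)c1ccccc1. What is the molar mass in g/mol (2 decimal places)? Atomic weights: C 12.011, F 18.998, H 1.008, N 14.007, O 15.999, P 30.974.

146.11 g/mol

First, the molecular formula is C7H5F3 (counting implicit H from valence).
  C: 7 × 12.011 = 84.077
  F: 3 × 18.998 = 56.994
  H: 5 × 1.008 = 5.040
Sum: 7×12.011 + 3×18.998 + 5×1.008 = 146.111 → 146.11 g/mol.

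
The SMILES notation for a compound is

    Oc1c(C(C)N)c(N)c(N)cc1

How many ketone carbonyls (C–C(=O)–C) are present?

0

Scan the SMILES for the ketone motif — none present.
Groups that are present: 1 hydroxyl, 3 primary amine.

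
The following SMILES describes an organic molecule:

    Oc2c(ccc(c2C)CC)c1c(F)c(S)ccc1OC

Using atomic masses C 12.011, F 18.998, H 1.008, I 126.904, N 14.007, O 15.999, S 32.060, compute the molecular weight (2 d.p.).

292.37 g/mol

First, the molecular formula is C16H17FO2S (counting implicit H from valence).
  C: 16 × 12.011 = 192.176
  F: 1 × 18.998 = 18.998
  H: 17 × 1.008 = 17.136
  O: 2 × 15.999 = 31.998
  S: 1 × 32.060 = 32.060
Sum: 16×12.011 + 1×18.998 + 17×1.008 + 2×15.999 + 1×32.060 = 292.368 → 292.37 g/mol.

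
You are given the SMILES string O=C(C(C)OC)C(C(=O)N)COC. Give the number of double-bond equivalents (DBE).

2

Molecular formula: C8H15NO4.
DoU = (2C + 2 + N − H − X) / 2, where X is the halogen count and O/S are ignored.
    = (2·8 + 2 + 1 − 15 − 0) / 2 = 4 / 2 = 2.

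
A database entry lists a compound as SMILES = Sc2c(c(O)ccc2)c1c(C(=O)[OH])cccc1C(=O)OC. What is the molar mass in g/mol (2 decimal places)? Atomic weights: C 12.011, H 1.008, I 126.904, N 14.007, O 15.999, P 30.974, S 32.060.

304.32 g/mol

First, the molecular formula is C15H12O5S (counting implicit H from valence).
  C: 15 × 12.011 = 180.165
  H: 12 × 1.008 = 12.096
  O: 5 × 15.999 = 79.995
  S: 1 × 32.060 = 32.060
Sum: 15×12.011 + 12×1.008 + 5×15.999 + 1×32.060 = 304.316 → 304.32 g/mol.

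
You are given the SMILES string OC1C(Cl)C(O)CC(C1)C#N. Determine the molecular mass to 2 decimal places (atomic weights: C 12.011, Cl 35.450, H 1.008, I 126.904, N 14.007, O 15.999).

First, the molecular formula is C7H10ClNO2 (counting implicit H from valence).
  C: 7 × 12.011 = 84.077
  Cl: 1 × 35.450 = 35.450
  H: 10 × 1.008 = 10.080
  N: 1 × 14.007 = 14.007
  O: 2 × 15.999 = 31.998
Sum: 7×12.011 + 1×35.450 + 10×1.008 + 1×14.007 + 2×15.999 = 175.612 → 175.61 g/mol.

175.61 g/mol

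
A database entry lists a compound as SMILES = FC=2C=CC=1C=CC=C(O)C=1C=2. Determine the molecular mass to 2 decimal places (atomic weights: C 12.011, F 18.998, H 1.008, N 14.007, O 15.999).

First, the molecular formula is C10H7FO (counting implicit H from valence).
  C: 10 × 12.011 = 120.110
  F: 1 × 18.998 = 18.998
  H: 7 × 1.008 = 7.056
  O: 1 × 15.999 = 15.999
Sum: 10×12.011 + 1×18.998 + 7×1.008 + 1×15.999 = 162.163 → 162.16 g/mol.

162.16 g/mol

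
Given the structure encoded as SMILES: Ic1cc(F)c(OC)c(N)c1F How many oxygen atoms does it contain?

Scan the SMILES for O atoms (remember two-letter symbols like Cl and Br are single atoms).
Oxygen count: 1.

1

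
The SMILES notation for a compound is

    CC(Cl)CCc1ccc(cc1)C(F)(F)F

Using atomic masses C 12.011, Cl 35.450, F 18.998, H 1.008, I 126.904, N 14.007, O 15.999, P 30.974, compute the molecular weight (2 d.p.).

First, the molecular formula is C11H12ClF3 (counting implicit H from valence).
  C: 11 × 12.011 = 132.121
  Cl: 1 × 35.450 = 35.450
  F: 3 × 18.998 = 56.994
  H: 12 × 1.008 = 12.096
Sum: 11×12.011 + 1×35.450 + 3×18.998 + 12×1.008 = 236.661 → 236.66 g/mol.

236.66 g/mol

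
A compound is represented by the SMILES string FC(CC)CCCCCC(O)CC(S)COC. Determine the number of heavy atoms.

Every atom symbol written in the SMILES (organic subset) is one heavy atom; implicit H are not written.
Heavy atoms by element → C:13, F:1, O:2, S:1.
Total: 17.

17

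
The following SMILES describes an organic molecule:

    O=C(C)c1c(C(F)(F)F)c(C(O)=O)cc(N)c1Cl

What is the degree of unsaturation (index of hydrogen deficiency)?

Molecular formula: C10H7ClF3NO3.
DoU = (2C + 2 + N − H − X) / 2, where X is the halogen count and O/S are ignored.
    = (2·10 + 2 + 1 − 7 − 4) / 2 = 12 / 2 = 6.

6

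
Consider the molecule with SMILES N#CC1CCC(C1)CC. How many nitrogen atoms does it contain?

1

Scan the SMILES for N atoms (remember two-letter symbols like Cl and Br are single atoms).
Nitrogen count: 1.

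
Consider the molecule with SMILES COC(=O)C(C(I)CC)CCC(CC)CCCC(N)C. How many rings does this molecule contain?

In SMILES, each pair of matching ring-closure digits denotes one ring-closing bond; the number of such bonds equals the number of independent rings.
Ring-closure bonds here: 0.

0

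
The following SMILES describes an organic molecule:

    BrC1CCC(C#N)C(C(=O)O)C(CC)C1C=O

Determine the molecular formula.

C12H16BrNO3

Walk through each heavy atom and fill implicit hydrogens from standard valence (C 4, N 3, O 2, S 2, halogen 1):
  atom 1: Br (halogen, monovalent) → 0 H
  atom 2: C, bond orders sum to 3 (valence 4) → 1 H
  atom 3: C, bond orders sum to 2 (valence 4) → 2 H
  atom 4: C, bond orders sum to 2 (valence 4) → 2 H
  atom 5: C, bond orders sum to 3 (valence 4) → 1 H
  atom 6: C, bond orders sum to 4 (valence 4) → 0 H
  atom 7: N, bond orders sum to 3 (valence 3) → 0 H
  atom 8: C, bond orders sum to 3 (valence 4) → 1 H
  atom 9: C, bond orders sum to 4 (valence 4) → 0 H
  atom 10: O, bond orders sum to 2 (valence 2) → 0 H
  atom 11: O, bond orders sum to 1 (valence 2) → 1 H
  atom 12: C, bond orders sum to 3 (valence 4) → 1 H
  atom 13: C, bond orders sum to 2 (valence 4) → 2 H
  atom 14: C, bond orders sum to 1 (valence 4) → 3 H
  atom 15: C, bond orders sum to 3 (valence 4) → 1 H
  atom 16: C, bond orders sum to 3 (valence 4) → 1 H
  atom 17: O, bond orders sum to 2 (valence 2) → 0 H
Totals → C:12, H:16, Br:1, N:1, O:3.
In Hill order: C12H16BrNO3.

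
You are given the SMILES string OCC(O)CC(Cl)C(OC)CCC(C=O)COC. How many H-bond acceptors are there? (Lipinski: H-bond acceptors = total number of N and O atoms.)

N atoms: 0; O atoms: 5.
Lipinski HBA = 0 + 5 = 5.

5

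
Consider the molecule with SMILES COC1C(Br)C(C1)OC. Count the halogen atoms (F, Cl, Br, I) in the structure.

Halogen atoms appear at heavy-atom position 5 (1×Br).
Other groups present: 2 ether.
Halogen count: 1.

1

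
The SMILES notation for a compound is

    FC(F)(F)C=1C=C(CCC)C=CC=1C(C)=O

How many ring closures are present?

1

In SMILES, each pair of matching ring-closure digits denotes one ring-closing bond; the number of such bonds equals the number of independent rings.
Ring-closure bonds here: 1.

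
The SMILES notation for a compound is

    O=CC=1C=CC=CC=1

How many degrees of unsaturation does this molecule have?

5

Degree of unsaturation = (number of rings) + (number of π bonds).
Ring closures in the SMILES: 1.
π bonds: 4 double bonds (each 1 DoU) → 4 DoU from unsaturation.
Total DoU = 1 + 4 = 5.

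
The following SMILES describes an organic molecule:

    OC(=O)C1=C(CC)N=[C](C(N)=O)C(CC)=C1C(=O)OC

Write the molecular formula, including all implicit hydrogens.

Walk through each heavy atom and fill implicit hydrogens from standard valence (C 4, N 3, O 2, S 2, halogen 1):
  atom 1: O, bond orders sum to 1 (valence 2) → 1 H
  atom 2: C, bond orders sum to 4 (valence 4) → 0 H
  atom 3: O, bond orders sum to 2 (valence 2) → 0 H
  atom 4: C, bond orders sum to 4 (valence 4) → 0 H
  atom 5: C, bond orders sum to 4 (valence 4) → 0 H
  atom 6: C, bond orders sum to 2 (valence 4) → 2 H
  atom 7: C, bond orders sum to 1 (valence 4) → 3 H
  atom 8: N, bond orders sum to 3 (valence 3) → 0 H
  atom 9: C with explicit H count 0
  atom 10: C, bond orders sum to 4 (valence 4) → 0 H
  atom 11: N, bond orders sum to 1 (valence 3) → 2 H
  atom 12: O, bond orders sum to 2 (valence 2) → 0 H
  atom 13: C, bond orders sum to 4 (valence 4) → 0 H
  atom 14: C, bond orders sum to 2 (valence 4) → 2 H
  atom 15: C, bond orders sum to 1 (valence 4) → 3 H
  atom 16: C, bond orders sum to 4 (valence 4) → 0 H
  atom 17: C, bond orders sum to 4 (valence 4) → 0 H
  atom 18: O, bond orders sum to 2 (valence 2) → 0 H
  atom 19: O, bond orders sum to 2 (valence 2) → 0 H
  atom 20: C, bond orders sum to 1 (valence 4) → 3 H
Totals → C:13, H:16, N:2, O:5.
In Hill order: C13H16N2O5.

C13H16N2O5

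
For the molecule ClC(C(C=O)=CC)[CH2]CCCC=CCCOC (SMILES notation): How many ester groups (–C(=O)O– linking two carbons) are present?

0

Scan the SMILES for the ester motif — none present.
Groups that are present: 1 aldehyde, 2 alkene, 1 ether.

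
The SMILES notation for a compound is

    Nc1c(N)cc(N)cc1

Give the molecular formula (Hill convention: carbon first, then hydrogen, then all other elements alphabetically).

Walk through each heavy atom and fill implicit hydrogens from standard valence (C 4, N 3, O 2, S 2, halogen 1); for lowercase aromatic atoms, an aromatic c carries 1 H when it has two neighbours and 0 H with three, and aromatic n carries 0 H:
  atom 1: N, bond orders sum to 1 (valence 3) → 2 H
  atom 2: aromatic c, 3 neighbours → 0 H
  atom 3: aromatic c, 3 neighbours → 0 H
  atom 4: N, bond orders sum to 1 (valence 3) → 2 H
  atom 5: aromatic c, 2 neighbours → 1 H
  atom 6: aromatic c, 3 neighbours → 0 H
  atom 7: N, bond orders sum to 1 (valence 3) → 2 H
  atom 8: aromatic c, 2 neighbours → 1 H
  atom 9: aromatic c, 2 neighbours → 1 H
Totals → C:6, H:9, N:3.

C6H9N3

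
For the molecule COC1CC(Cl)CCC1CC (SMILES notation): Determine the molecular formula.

Walk through each heavy atom and fill implicit hydrogens from standard valence (C 4, N 3, O 2, S 2, halogen 1):
  atom 1: C, bond orders sum to 1 (valence 4) → 3 H
  atom 2: O, bond orders sum to 2 (valence 2) → 0 H
  atom 3: C, bond orders sum to 3 (valence 4) → 1 H
  atom 4: C, bond orders sum to 2 (valence 4) → 2 H
  atom 5: C, bond orders sum to 3 (valence 4) → 1 H
  atom 6: Cl (halogen, monovalent) → 0 H
  atom 7: C, bond orders sum to 2 (valence 4) → 2 H
  atom 8: C, bond orders sum to 2 (valence 4) → 2 H
  atom 9: C, bond orders sum to 3 (valence 4) → 1 H
  atom 10: C, bond orders sum to 2 (valence 4) → 2 H
  atom 11: C, bond orders sum to 1 (valence 4) → 3 H
Totals → C:9, H:17, Cl:1, O:1.

C9H17ClO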